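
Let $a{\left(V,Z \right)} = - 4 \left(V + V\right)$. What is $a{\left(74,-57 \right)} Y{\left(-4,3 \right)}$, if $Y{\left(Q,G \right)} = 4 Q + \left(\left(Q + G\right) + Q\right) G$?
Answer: $18352$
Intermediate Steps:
$a{\left(V,Z \right)} = - 8 V$ ($a{\left(V,Z \right)} = - 4 \cdot 2 V = - 8 V$)
$Y{\left(Q,G \right)} = 4 Q + G \left(G + 2 Q\right)$ ($Y{\left(Q,G \right)} = 4 Q + \left(\left(G + Q\right) + Q\right) G = 4 Q + \left(G + 2 Q\right) G = 4 Q + G \left(G + 2 Q\right)$)
$a{\left(74,-57 \right)} Y{\left(-4,3 \right)} = \left(-8\right) 74 \left(3^{2} + 4 \left(-4\right) + 2 \cdot 3 \left(-4\right)\right) = - 592 \left(9 - 16 - 24\right) = \left(-592\right) \left(-31\right) = 18352$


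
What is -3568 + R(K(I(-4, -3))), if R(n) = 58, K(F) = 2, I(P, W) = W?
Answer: -3510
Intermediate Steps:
-3568 + R(K(I(-4, -3))) = -3568 + 58 = -3510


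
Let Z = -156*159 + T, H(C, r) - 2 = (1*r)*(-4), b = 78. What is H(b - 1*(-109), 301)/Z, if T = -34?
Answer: 601/12419 ≈ 0.048394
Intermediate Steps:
H(C, r) = 2 - 4*r (H(C, r) = 2 + (1*r)*(-4) = 2 + r*(-4) = 2 - 4*r)
Z = -24838 (Z = -156*159 - 34 = -24804 - 34 = -24838)
H(b - 1*(-109), 301)/Z = (2 - 4*301)/(-24838) = (2 - 1204)*(-1/24838) = -1202*(-1/24838) = 601/12419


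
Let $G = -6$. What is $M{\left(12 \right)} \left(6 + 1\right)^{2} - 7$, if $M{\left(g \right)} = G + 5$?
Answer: $-56$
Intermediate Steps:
$M{\left(g \right)} = -1$ ($M{\left(g \right)} = -6 + 5 = -1$)
$M{\left(12 \right)} \left(6 + 1\right)^{2} - 7 = - \left(6 + 1\right)^{2} - 7 = - 7^{2} - 7 = \left(-1\right) 49 - 7 = -49 - 7 = -56$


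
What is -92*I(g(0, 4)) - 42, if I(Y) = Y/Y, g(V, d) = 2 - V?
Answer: -134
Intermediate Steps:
I(Y) = 1
-92*I(g(0, 4)) - 42 = -92*1 - 42 = -92 - 42 = -134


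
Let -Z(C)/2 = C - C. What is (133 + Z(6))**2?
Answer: 17689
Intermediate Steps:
Z(C) = 0 (Z(C) = -2*(C - C) = -2*0 = 0)
(133 + Z(6))**2 = (133 + 0)**2 = 133**2 = 17689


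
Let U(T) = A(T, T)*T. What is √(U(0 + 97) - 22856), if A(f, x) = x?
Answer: I*√13447 ≈ 115.96*I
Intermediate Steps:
U(T) = T² (U(T) = T*T = T²)
√(U(0 + 97) - 22856) = √((0 + 97)² - 22856) = √(97² - 22856) = √(9409 - 22856) = √(-13447) = I*√13447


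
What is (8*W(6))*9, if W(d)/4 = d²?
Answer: 10368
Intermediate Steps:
W(d) = 4*d²
(8*W(6))*9 = (8*(4*6²))*9 = (8*(4*36))*9 = (8*144)*9 = 1152*9 = 10368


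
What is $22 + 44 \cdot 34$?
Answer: $1518$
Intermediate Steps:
$22 + 44 \cdot 34 = 22 + 1496 = 1518$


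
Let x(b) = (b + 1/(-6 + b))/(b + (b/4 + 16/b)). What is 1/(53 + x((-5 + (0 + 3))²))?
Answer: 18/961 ≈ 0.018730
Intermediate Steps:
x(b) = (b + 1/(-6 + b))/(16/b + 5*b/4) (x(b) = (b + 1/(-6 + b))/(b + (b*(¼) + 16/b)) = (b + 1/(-6 + b))/(b + (b/4 + 16/b)) = (b + 1/(-6 + b))/(b + (16/b + b/4)) = (b + 1/(-6 + b))/(16/b + 5*b/4))
1/(53 + x((-5 + (0 + 3))²)) = 1/(53 + 4*(-5 + (0 + 3))²*(1 + ((-5 + (0 + 3))²)² - 6*(-5 + (0 + 3))²)/(-384 - 30*(-5 + (0 + 3))⁴ + 5*((-5 + (0 + 3))²)³ + 64*(-5 + (0 + 3))²)) = 1/(53 + 4*(-5 + 3)²*(1 + ((-5 + 3)²)² - 6*(-5 + 3)²)/(-384 - 30*(-5 + 3)⁴ + 5*((-5 + 3)²)³ + 64*(-5 + 3)²)) = 1/(53 + 4*(-2)²*(1 + ((-2)²)² - 6*(-2)²)/(-384 - 30*((-2)²)² + 5*((-2)²)³ + 64*(-2)²)) = 1/(53 + 4*4*(1 + 4² - 6*4)/(-384 - 30*4² + 5*4³ + 64*4)) = 1/(53 + 4*4*(1 + 16 - 24)/(-384 - 30*16 + 5*64 + 256)) = 1/(53 + 4*4*(-7)/(-384 - 480 + 320 + 256)) = 1/(53 + 4*4*(-7)/(-288)) = 1/(53 + 4*4*(-1/288)*(-7)) = 1/(53 + 7/18) = 1/(961/18) = 18/961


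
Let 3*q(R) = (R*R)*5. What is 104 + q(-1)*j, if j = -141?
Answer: -131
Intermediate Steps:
q(R) = 5*R²/3 (q(R) = ((R*R)*5)/3 = (R²*5)/3 = (5*R²)/3 = 5*R²/3)
104 + q(-1)*j = 104 + ((5/3)*(-1)²)*(-141) = 104 + ((5/3)*1)*(-141) = 104 + (5/3)*(-141) = 104 - 235 = -131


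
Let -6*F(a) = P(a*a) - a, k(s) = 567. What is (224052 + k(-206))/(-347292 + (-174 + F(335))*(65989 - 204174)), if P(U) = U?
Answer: 673857/7801850519 ≈ 8.6371e-5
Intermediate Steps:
F(a) = -a**2/6 + a/6 (F(a) = -(a*a - a)/6 = -(a**2 - a)/6 = -a**2/6 + a/6)
(224052 + k(-206))/(-347292 + (-174 + F(335))*(65989 - 204174)) = (224052 + 567)/(-347292 + (-174 + (1/6)*335*(1 - 1*335))*(65989 - 204174)) = 224619/(-347292 + (-174 + (1/6)*335*(1 - 335))*(-138185)) = 224619/(-347292 + (-174 + (1/6)*335*(-334))*(-138185)) = 224619/(-347292 + (-174 - 55945/3)*(-138185)) = 224619/(-347292 - 56467/3*(-138185)) = 224619/(-347292 + 7802892395/3) = 224619/(7801850519/3) = 224619*(3/7801850519) = 673857/7801850519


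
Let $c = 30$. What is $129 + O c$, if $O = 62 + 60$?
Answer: $3789$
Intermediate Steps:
$O = 122$
$129 + O c = 129 + 122 \cdot 30 = 129 + 3660 = 3789$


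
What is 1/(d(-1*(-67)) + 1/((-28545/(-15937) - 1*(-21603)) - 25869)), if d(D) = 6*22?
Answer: 67958697/8970532067 ≈ 0.0075758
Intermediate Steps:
d(D) = 132
1/(d(-1*(-67)) + 1/((-28545/(-15937) - 1*(-21603)) - 25869)) = 1/(132 + 1/((-28545/(-15937) - 1*(-21603)) - 25869)) = 1/(132 + 1/((-28545*(-1/15937) + 21603) - 25869)) = 1/(132 + 1/((28545/15937 + 21603) - 25869)) = 1/(132 + 1/(344315556/15937 - 25869)) = 1/(132 + 1/(-67958697/15937)) = 1/(132 - 15937/67958697) = 1/(8970532067/67958697) = 67958697/8970532067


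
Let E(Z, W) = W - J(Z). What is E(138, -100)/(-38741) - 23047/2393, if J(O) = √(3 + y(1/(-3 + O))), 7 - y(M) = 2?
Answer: -892624527/92707213 + 2*√2/38741 ≈ -9.6284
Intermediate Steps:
y(M) = 5 (y(M) = 7 - 1*2 = 7 - 2 = 5)
J(O) = 2*√2 (J(O) = √(3 + 5) = √8 = 2*√2)
E(Z, W) = W - 2*√2
E(138, -100)/(-38741) - 23047/2393 = (-100 - 2*√2)/(-38741) - 23047/2393 = (-100 - 2*√2)*(-1/38741) - 23047*1/2393 = (100/38741 + 2*√2/38741) - 23047/2393 = -892624527/92707213 + 2*√2/38741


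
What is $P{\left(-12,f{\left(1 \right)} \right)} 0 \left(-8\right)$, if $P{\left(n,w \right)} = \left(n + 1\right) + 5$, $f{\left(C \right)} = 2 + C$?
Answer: $0$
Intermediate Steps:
$P{\left(n,w \right)} = 6 + n$ ($P{\left(n,w \right)} = \left(1 + n\right) + 5 = 6 + n$)
$P{\left(-12,f{\left(1 \right)} \right)} 0 \left(-8\right) = \left(6 - 12\right) 0 \left(-8\right) = \left(-6\right) 0 = 0$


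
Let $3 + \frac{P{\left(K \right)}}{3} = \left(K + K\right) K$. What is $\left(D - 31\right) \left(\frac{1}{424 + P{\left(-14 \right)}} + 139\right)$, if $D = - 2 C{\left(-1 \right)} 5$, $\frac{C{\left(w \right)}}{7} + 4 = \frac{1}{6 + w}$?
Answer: $\frac{51970250}{1591} \approx 32665.0$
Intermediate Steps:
$P{\left(K \right)} = -9 + 6 K^{2}$ ($P{\left(K \right)} = -9 + 3 \left(K + K\right) K = -9 + 3 \cdot 2 K K = -9 + 3 \cdot 2 K^{2} = -9 + 6 K^{2}$)
$C{\left(w \right)} = -28 + \frac{7}{6 + w}$
$D = 266$ ($D = - 2 \frac{7 \left(-23 - -4\right)}{6 - 1} \cdot 5 = - 2 \frac{7 \left(-23 + 4\right)}{5} \cdot 5 = - 2 \cdot 7 \cdot \frac{1}{5} \left(-19\right) 5 = \left(-2\right) \left(- \frac{133}{5}\right) 5 = \frac{266}{5} \cdot 5 = 266$)
$\left(D - 31\right) \left(\frac{1}{424 + P{\left(-14 \right)}} + 139\right) = \left(266 - 31\right) \left(\frac{1}{424 - \left(9 - 6 \left(-14\right)^{2}\right)} + 139\right) = 235 \left(\frac{1}{424 + \left(-9 + 6 \cdot 196\right)} + 139\right) = 235 \left(\frac{1}{424 + \left(-9 + 1176\right)} + 139\right) = 235 \left(\frac{1}{424 + 1167} + 139\right) = 235 \left(\frac{1}{1591} + 139\right) = 235 \cdot \frac{221150}{1591} = \frac{51970250}{1591}$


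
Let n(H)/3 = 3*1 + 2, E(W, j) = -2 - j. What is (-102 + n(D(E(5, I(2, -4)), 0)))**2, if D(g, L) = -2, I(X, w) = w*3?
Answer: 7569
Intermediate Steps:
I(X, w) = 3*w
n(H) = 15 (n(H) = 3*(3*1 + 2) = 3*(3 + 2) = 3*5 = 15)
(-102 + n(D(E(5, I(2, -4)), 0)))**2 = (-102 + 15)**2 = (-87)**2 = 7569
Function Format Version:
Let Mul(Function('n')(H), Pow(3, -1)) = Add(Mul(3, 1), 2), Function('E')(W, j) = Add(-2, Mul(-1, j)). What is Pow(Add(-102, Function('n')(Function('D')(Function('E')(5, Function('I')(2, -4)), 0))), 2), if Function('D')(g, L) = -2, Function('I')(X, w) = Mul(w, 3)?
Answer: 7569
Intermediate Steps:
Function('I')(X, w) = Mul(3, w)
Function('n')(H) = 15 (Function('n')(H) = Mul(3, Add(Mul(3, 1), 2)) = Mul(3, Add(3, 2)) = Mul(3, 5) = 15)
Pow(Add(-102, Function('n')(Function('D')(Function('E')(5, Function('I')(2, -4)), 0))), 2) = Pow(Add(-102, 15), 2) = Pow(-87, 2) = 7569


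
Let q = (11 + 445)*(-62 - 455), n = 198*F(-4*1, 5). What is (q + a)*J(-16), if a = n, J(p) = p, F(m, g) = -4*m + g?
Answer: 3705504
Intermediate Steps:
F(m, g) = g - 4*m
n = 4158 (n = 198*(5 - (-16)) = 198*(5 - 4*(-4)) = 198*(5 + 16) = 198*21 = 4158)
a = 4158
q = -235752 (q = 456*(-517) = -235752)
(q + a)*J(-16) = (-235752 + 4158)*(-16) = -231594*(-16) = 3705504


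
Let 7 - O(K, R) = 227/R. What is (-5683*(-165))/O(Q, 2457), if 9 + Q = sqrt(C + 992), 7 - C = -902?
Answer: 2303916615/16972 ≈ 1.3575e+5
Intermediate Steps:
C = 909 (C = 7 - 1*(-902) = 7 + 902 = 909)
Q = -9 + sqrt(1901) (Q = -9 + sqrt(909 + 992) = -9 + sqrt(1901) ≈ 34.600)
O(K, R) = 7 - 227/R
(-5683*(-165))/O(Q, 2457) = (-5683*(-165))/(7 - 227/2457) = 937695/(7 - 227*1/2457) = 937695/(7 - 227/2457) = 937695/(16972/2457) = 937695*(2457/16972) = 2303916615/16972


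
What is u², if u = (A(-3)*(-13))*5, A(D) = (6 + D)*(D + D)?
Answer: 1368900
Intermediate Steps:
A(D) = 2*D*(6 + D) (A(D) = (6 + D)*(2*D) = 2*D*(6 + D))
u = 1170 (u = ((2*(-3)*(6 - 3))*(-13))*5 = ((2*(-3)*3)*(-13))*5 = -18*(-13)*5 = 234*5 = 1170)
u² = 1170² = 1368900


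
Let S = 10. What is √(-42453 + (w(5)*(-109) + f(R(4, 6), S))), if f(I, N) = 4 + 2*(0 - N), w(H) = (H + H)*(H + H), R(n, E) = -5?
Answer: I*√53369 ≈ 231.02*I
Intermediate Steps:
w(H) = 4*H² (w(H) = (2*H)*(2*H) = 4*H²)
f(I, N) = 4 - 2*N (f(I, N) = 4 + 2*(-N) = 4 - 2*N)
√(-42453 + (w(5)*(-109) + f(R(4, 6), S))) = √(-42453 + ((4*5²)*(-109) + (4 - 2*10))) = √(-42453 + ((4*25)*(-109) + (4 - 20))) = √(-42453 + (100*(-109) - 16)) = √(-42453 + (-10900 - 16)) = √(-42453 - 10916) = √(-53369) = I*√53369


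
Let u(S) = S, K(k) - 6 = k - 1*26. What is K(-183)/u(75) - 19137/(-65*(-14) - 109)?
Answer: -177542/6675 ≈ -26.598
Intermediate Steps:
K(k) = -20 + k (K(k) = 6 + (k - 1*26) = 6 + (k - 26) = 6 + (-26 + k) = -20 + k)
K(-183)/u(75) - 19137/(-65*(-14) - 109) = (-20 - 183)/75 - 19137/(-65*(-14) - 109) = -203*1/75 - 19137/(910 - 109) = -203/75 - 19137/801 = -203/75 - 19137*1/801 = -203/75 - 6379/267 = -177542/6675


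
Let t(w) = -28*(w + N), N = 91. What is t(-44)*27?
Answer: -35532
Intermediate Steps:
t(w) = -2548 - 28*w (t(w) = -28*(w + 91) = -28*(91 + w) = -2548 - 28*w)
t(-44)*27 = (-2548 - 28*(-44))*27 = (-2548 + 1232)*27 = -1316*27 = -35532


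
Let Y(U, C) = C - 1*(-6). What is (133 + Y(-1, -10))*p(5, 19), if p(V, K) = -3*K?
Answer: -7353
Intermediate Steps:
Y(U, C) = 6 + C (Y(U, C) = C + 6 = 6 + C)
(133 + Y(-1, -10))*p(5, 19) = (133 + (6 - 10))*(-3*19) = (133 - 4)*(-57) = 129*(-57) = -7353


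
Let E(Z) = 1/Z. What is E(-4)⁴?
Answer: 1/256 ≈ 0.0039063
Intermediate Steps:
E(Z) = 1/Z
E(-4)⁴ = (1/(-4))⁴ = (-¼)⁴ = 1/256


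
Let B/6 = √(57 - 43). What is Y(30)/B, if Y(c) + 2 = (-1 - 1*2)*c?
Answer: -23*√14/21 ≈ -4.0980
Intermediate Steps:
Y(c) = -2 - 3*c (Y(c) = -2 + (-1 - 1*2)*c = -2 + (-1 - 2)*c = -2 - 3*c)
B = 6*√14 (B = 6*√(57 - 43) = 6*√14 ≈ 22.450)
Y(30)/B = (-2 - 3*30)/((6*√14)) = (-2 - 90)*(√14/84) = -23*√14/21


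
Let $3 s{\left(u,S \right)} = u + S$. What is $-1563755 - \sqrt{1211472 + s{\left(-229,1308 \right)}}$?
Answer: $-1563755 - \frac{\sqrt{10906485}}{3} \approx -1.5649 \cdot 10^{6}$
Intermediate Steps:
$s{\left(u,S \right)} = \frac{S}{3} + \frac{u}{3}$ ($s{\left(u,S \right)} = \frac{u + S}{3} = \frac{S + u}{3} = \frac{S}{3} + \frac{u}{3}$)
$-1563755 - \sqrt{1211472 + s{\left(-229,1308 \right)}} = -1563755 - \sqrt{1211472 + \left(\frac{1}{3} \cdot 1308 + \frac{1}{3} \left(-229\right)\right)} = -1563755 - \sqrt{1211472 + \left(436 - \frac{229}{3}\right)} = -1563755 - \sqrt{1211472 + \frac{1079}{3}} = -1563755 - \sqrt{\frac{3635495}{3}} = -1563755 - \frac{\sqrt{10906485}}{3}$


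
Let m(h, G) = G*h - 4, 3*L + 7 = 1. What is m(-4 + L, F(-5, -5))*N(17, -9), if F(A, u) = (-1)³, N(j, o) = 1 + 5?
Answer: 12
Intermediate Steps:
L = -2 (L = -7/3 + (⅓)*1 = -7/3 + ⅓ = -2)
N(j, o) = 6
F(A, u) = -1
m(h, G) = -4 + G*h
m(-4 + L, F(-5, -5))*N(17, -9) = (-4 - (-4 - 2))*6 = (-4 - 1*(-6))*6 = (-4 + 6)*6 = 2*6 = 12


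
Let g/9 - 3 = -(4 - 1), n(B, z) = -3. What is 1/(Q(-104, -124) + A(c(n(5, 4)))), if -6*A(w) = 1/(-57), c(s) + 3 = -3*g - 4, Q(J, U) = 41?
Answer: 342/14023 ≈ 0.024388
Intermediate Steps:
g = 0 (g = 27 + 9*(-(4 - 1)) = 27 + 9*(-1*3) = 27 + 9*(-3) = 27 - 27 = 0)
c(s) = -7 (c(s) = -3 + (-3*0 - 4) = -3 + (0 - 4) = -3 - 4 = -7)
A(w) = 1/342 (A(w) = -⅙/(-57) = -⅙*(-1/57) = 1/342)
1/(Q(-104, -124) + A(c(n(5, 4)))) = 1/(41 + 1/342) = 1/(14023/342) = 342/14023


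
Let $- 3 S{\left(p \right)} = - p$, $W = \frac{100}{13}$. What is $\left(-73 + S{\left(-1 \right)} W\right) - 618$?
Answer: $- \frac{27049}{39} \approx -693.56$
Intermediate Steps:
$W = \frac{100}{13}$ ($W = 100 \cdot \frac{1}{13} = \frac{100}{13} \approx 7.6923$)
$S{\left(p \right)} = \frac{p}{3}$ ($S{\left(p \right)} = - \frac{\left(-1\right) p}{3} = \frac{p}{3}$)
$\left(-73 + S{\left(-1 \right)} W\right) - 618 = \left(-73 + \frac{1}{3} \left(-1\right) \frac{100}{13}\right) - 618 = \left(-73 - \frac{100}{39}\right) - 618 = - \frac{2947}{39} - 618 = - \frac{27049}{39}$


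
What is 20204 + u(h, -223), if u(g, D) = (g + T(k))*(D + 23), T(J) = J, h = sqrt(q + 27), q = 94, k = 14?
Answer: 15204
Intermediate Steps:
h = 11 (h = sqrt(94 + 27) = sqrt(121) = 11)
u(g, D) = (14 + g)*(23 + D) (u(g, D) = (g + 14)*(D + 23) = (14 + g)*(23 + D))
20204 + u(h, -223) = 20204 + (322 + 14*(-223) + 23*11 - 223*11) = 20204 + (322 - 3122 + 253 - 2453) = 20204 - 5000 = 15204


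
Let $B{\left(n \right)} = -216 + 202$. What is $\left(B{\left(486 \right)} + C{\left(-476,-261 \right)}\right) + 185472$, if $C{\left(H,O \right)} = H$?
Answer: $184982$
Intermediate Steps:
$B{\left(n \right)} = -14$
$\left(B{\left(486 \right)} + C{\left(-476,-261 \right)}\right) + 185472 = \left(-14 - 476\right) + 185472 = -490 + 185472 = 184982$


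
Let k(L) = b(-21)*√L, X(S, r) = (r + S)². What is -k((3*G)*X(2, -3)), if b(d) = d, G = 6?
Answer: 63*√2 ≈ 89.095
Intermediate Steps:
X(S, r) = (S + r)²
k(L) = -21*√L
-k((3*G)*X(2, -3)) = -(-21)*√((3*6)*(2 - 3)²) = -(-21)*√(18*(-1)²) = -(-21)*√(18*1) = -(-21)*√18 = -(-21)*3*√2 = -(-63)*√2 = 63*√2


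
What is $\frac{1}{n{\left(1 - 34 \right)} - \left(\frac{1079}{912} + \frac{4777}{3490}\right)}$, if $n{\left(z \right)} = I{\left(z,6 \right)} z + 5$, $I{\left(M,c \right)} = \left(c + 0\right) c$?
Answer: $- \frac{1591440}{1886734687} \approx -0.00084349$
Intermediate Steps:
$I{\left(M,c \right)} = c^{2}$ ($I{\left(M,c \right)} = c c = c^{2}$)
$n{\left(z \right)} = 5 + 36 z$ ($n{\left(z \right)} = 6^{2} z + 5 = 36 z + 5 = 5 + 36 z$)
$\frac{1}{n{\left(1 - 34 \right)} - \left(\frac{1079}{912} + \frac{4777}{3490}\right)} = \frac{1}{\left(5 + 36 \left(1 - 34\right)\right) - \left(\frac{1079}{912} + \frac{4777}{3490}\right)} = \frac{1}{\left(5 + 36 \left(1 - 34\right)\right) - \left(\frac{4777}{3490} + \frac{1079}{912}\right)} = \frac{1}{\left(5 + 36 \left(-33\right)\right) - \frac{4061167}{1591440}} = \frac{1}{\left(5 - 1188\right) - \frac{4061167}{1591440}} = \frac{1}{-1183 - \frac{4061167}{1591440}} = \frac{1}{- \frac{1886734687}{1591440}} = - \frac{1591440}{1886734687}$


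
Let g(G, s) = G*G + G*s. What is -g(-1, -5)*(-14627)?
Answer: 87762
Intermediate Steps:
g(G, s) = G² + G*s
-g(-1, -5)*(-14627) = -(-1)*(-1 - 5)*(-14627) = -(-1)*(-6)*(-14627) = -1*6*(-14627) = -6*(-14627) = 87762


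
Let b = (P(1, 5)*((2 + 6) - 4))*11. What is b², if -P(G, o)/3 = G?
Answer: 17424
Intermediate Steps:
P(G, o) = -3*G
b = -132 (b = ((-3*1)*((2 + 6) - 4))*11 = -3*(8 - 4)*11 = -3*4*11 = -12*11 = -132)
b² = (-132)² = 17424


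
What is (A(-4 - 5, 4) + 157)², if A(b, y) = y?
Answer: 25921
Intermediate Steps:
(A(-4 - 5, 4) + 157)² = (4 + 157)² = 161² = 25921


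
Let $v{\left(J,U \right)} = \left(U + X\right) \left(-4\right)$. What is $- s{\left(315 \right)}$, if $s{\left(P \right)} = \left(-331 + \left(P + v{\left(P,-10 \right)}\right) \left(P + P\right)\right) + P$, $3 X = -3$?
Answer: $-226154$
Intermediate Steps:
$X = -1$ ($X = \frac{1}{3} \left(-3\right) = -1$)
$v{\left(J,U \right)} = 4 - 4 U$ ($v{\left(J,U \right)} = \left(U - 1\right) \left(-4\right) = \left(-1 + U\right) \left(-4\right) = 4 - 4 U$)
$s{\left(P \right)} = -331 + P + 2 P \left(44 + P\right)$ ($s{\left(P \right)} = \left(-331 + \left(P + \left(4 - -40\right)\right) \left(P + P\right)\right) + P = \left(-331 + \left(P + \left(4 + 40\right)\right) 2 P\right) + P = \left(-331 + \left(P + 44\right) 2 P\right) + P = \left(-331 + \left(44 + P\right) 2 P\right) + P = \left(-331 + 2 P \left(44 + P\right)\right) + P = -331 + P + 2 P \left(44 + P\right)$)
$- s{\left(315 \right)} = - (-331 + 2 \cdot 315^{2} + 89 \cdot 315) = - (-331 + 2 \cdot 99225 + 28035) = - (-331 + 198450 + 28035) = \left(-1\right) 226154 = -226154$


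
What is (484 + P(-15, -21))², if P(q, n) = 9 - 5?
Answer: 238144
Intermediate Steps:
P(q, n) = 4
(484 + P(-15, -21))² = (484 + 4)² = 488² = 238144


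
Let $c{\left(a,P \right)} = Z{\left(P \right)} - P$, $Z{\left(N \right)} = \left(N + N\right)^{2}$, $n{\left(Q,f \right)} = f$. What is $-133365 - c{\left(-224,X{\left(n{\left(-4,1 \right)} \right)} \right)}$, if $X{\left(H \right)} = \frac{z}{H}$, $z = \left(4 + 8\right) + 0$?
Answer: $-133929$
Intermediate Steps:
$Z{\left(N \right)} = 4 N^{2}$ ($Z{\left(N \right)} = \left(2 N\right)^{2} = 4 N^{2}$)
$z = 12$ ($z = 12 + 0 = 12$)
$X{\left(H \right)} = \frac{12}{H}$
$c{\left(a,P \right)} = - P + 4 P^{2}$ ($c{\left(a,P \right)} = 4 P^{2} - P = - P + 4 P^{2}$)
$-133365 - c{\left(-224,X{\left(n{\left(-4,1 \right)} \right)} \right)} = -133365 - \frac{12}{1} \left(-1 + 4 \cdot \frac{12}{1}\right) = -133365 - 12 \cdot 1 \left(-1 + 4 \cdot 12 \cdot 1\right) = -133365 - 12 \left(-1 + 4 \cdot 12\right) = -133365 - 12 \left(-1 + 48\right) = -133365 - 12 \cdot 47 = -133365 - 564 = -133929$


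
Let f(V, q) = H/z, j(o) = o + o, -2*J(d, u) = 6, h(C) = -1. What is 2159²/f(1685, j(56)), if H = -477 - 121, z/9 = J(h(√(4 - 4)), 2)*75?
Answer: 9439094025/598 ≈ 1.5784e+7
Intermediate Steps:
J(d, u) = -3 (J(d, u) = -½*6 = -3)
j(o) = 2*o
z = -2025 (z = 9*(-3*75) = 9*(-225) = -2025)
H = -598
f(V, q) = 598/2025 (f(V, q) = -598/(-2025) = -598*(-1/2025) = 598/2025)
2159²/f(1685, j(56)) = 2159²/(598/2025) = 4661281*(2025/598) = 9439094025/598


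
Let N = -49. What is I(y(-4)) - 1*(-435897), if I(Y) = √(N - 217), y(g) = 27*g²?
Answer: 435897 + I*√266 ≈ 4.359e+5 + 16.31*I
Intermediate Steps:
I(Y) = I*√266 (I(Y) = √(-49 - 217) = √(-266) = I*√266)
I(y(-4)) - 1*(-435897) = I*√266 - 1*(-435897) = I*√266 + 435897 = 435897 + I*√266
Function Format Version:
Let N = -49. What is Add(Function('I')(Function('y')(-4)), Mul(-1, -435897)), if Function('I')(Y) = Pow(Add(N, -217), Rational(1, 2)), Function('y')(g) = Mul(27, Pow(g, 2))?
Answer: Add(435897, Mul(I, Pow(266, Rational(1, 2)))) ≈ Add(4.3590e+5, Mul(16.310, I))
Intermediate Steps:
Function('I')(Y) = Mul(I, Pow(266, Rational(1, 2))) (Function('I')(Y) = Pow(Add(-49, -217), Rational(1, 2)) = Pow(-266, Rational(1, 2)) = Mul(I, Pow(266, Rational(1, 2))))
Add(Function('I')(Function('y')(-4)), Mul(-1, -435897)) = Add(Mul(I, Pow(266, Rational(1, 2))), Mul(-1, -435897)) = Add(Mul(I, Pow(266, Rational(1, 2))), 435897) = Add(435897, Mul(I, Pow(266, Rational(1, 2))))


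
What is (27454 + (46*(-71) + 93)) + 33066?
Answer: 57347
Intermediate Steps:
(27454 + (46*(-71) + 93)) + 33066 = (27454 + (-3266 + 93)) + 33066 = (27454 - 3173) + 33066 = 24281 + 33066 = 57347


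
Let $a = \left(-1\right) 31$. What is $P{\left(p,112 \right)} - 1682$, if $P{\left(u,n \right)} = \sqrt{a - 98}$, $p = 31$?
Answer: $-1682 + i \sqrt{129} \approx -1682.0 + 11.358 i$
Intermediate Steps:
$a = -31$
$P{\left(u,n \right)} = i \sqrt{129}$ ($P{\left(u,n \right)} = \sqrt{-31 - 98} = \sqrt{-129} = i \sqrt{129}$)
$P{\left(p,112 \right)} - 1682 = i \sqrt{129} - 1682 = -1682 + i \sqrt{129}$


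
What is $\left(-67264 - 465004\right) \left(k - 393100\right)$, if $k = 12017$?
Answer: $202838286244$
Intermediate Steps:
$\left(-67264 - 465004\right) \left(k - 393100\right) = \left(-67264 - 465004\right) \left(12017 - 393100\right) = \left(-532268\right) \left(-381083\right) = 202838286244$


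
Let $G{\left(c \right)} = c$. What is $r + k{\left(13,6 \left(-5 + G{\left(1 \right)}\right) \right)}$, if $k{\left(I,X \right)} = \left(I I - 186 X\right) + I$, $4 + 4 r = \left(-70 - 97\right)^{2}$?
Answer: $\frac{46469}{4} \approx 11617.0$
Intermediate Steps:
$r = \frac{27885}{4}$ ($r = -1 + \frac{\left(-70 - 97\right)^{2}}{4} = -1 + \frac{\left(-167\right)^{2}}{4} = -1 + \frac{1}{4} \cdot 27889 = -1 + \frac{27889}{4} = \frac{27885}{4} \approx 6971.3$)
$k{\left(I,X \right)} = I + I^{2} - 186 X$ ($k{\left(I,X \right)} = \left(I^{2} - 186 X\right) + I = I + I^{2} - 186 X$)
$r + k{\left(13,6 \left(-5 + G{\left(1 \right)}\right) \right)} = \frac{27885}{4} + \left(13 + 13^{2} - 186 \cdot 6 \left(-5 + 1\right)\right) = \frac{27885}{4} + \left(13 + 169 - 186 \cdot 6 \left(-4\right)\right) = \frac{27885}{4} + \left(13 + 169 - -4464\right) = \frac{27885}{4} + \left(13 + 169 + 4464\right) = \frac{27885}{4} + 4646 = \frac{46469}{4}$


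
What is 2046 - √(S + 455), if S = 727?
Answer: 2046 - √1182 ≈ 2011.6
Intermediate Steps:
2046 - √(S + 455) = 2046 - √(727 + 455) = 2046 - √1182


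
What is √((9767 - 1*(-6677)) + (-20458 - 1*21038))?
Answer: 2*I*√6263 ≈ 158.28*I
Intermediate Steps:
√((9767 - 1*(-6677)) + (-20458 - 1*21038)) = √((9767 + 6677) + (-20458 - 21038)) = √(16444 - 41496) = √(-25052) = 2*I*√6263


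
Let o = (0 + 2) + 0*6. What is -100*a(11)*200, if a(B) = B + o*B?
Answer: -660000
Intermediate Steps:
o = 2 (o = 2 + 0 = 2)
a(B) = 3*B (a(B) = B + 2*B = 3*B)
-100*a(11)*200 = -300*11*200 = -100*33*200 = -3300*200 = -660000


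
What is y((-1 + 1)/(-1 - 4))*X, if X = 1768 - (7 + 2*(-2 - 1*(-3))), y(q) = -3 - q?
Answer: -5277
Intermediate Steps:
X = 1759 (X = 1768 - (7 + 2*(-2 + 3)) = 1768 - (7 + 2*1) = 1768 - (7 + 2) = 1768 - 1*9 = 1768 - 9 = 1759)
y((-1 + 1)/(-1 - 4))*X = (-3 - (-1 + 1)/(-1 - 4))*1759 = (-3 - 0/(-5))*1759 = (-3 - 0*(-1)/5)*1759 = (-3 - 1*0)*1759 = (-3 + 0)*1759 = -3*1759 = -5277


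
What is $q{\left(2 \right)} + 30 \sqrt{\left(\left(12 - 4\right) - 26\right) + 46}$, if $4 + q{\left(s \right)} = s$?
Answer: $-2 + 60 \sqrt{7} \approx 156.75$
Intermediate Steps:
$q{\left(s \right)} = -4 + s$
$q{\left(2 \right)} + 30 \sqrt{\left(\left(12 - 4\right) - 26\right) + 46} = \left(-4 + 2\right) + 30 \sqrt{\left(\left(12 - 4\right) - 26\right) + 46} = -2 + 30 \sqrt{\left(8 - 26\right) + 46} = -2 + 30 \sqrt{-18 + 46} = -2 + 30 \sqrt{28} = -2 + 30 \cdot 2 \sqrt{7} = -2 + 60 \sqrt{7}$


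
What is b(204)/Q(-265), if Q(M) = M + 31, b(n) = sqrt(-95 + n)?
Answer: -sqrt(109)/234 ≈ -0.044617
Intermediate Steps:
Q(M) = 31 + M
b(204)/Q(-265) = sqrt(-95 + 204)/(31 - 265) = sqrt(109)/(-234) = sqrt(109)*(-1/234) = -sqrt(109)/234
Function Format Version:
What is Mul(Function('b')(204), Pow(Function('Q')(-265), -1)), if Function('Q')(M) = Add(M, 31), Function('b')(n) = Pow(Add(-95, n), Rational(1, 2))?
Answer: Mul(Rational(-1, 234), Pow(109, Rational(1, 2))) ≈ -0.044617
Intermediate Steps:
Function('Q')(M) = Add(31, M)
Mul(Function('b')(204), Pow(Function('Q')(-265), -1)) = Mul(Pow(Add(-95, 204), Rational(1, 2)), Pow(Add(31, -265), -1)) = Mul(Pow(109, Rational(1, 2)), Pow(-234, -1)) = Mul(Pow(109, Rational(1, 2)), Rational(-1, 234)) = Mul(Rational(-1, 234), Pow(109, Rational(1, 2)))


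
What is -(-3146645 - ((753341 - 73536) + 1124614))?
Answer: 4951064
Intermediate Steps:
-(-3146645 - ((753341 - 73536) + 1124614)) = -(-3146645 - (679805 + 1124614)) = -(-3146645 - 1*1804419) = -(-3146645 - 1804419) = -1*(-4951064) = 4951064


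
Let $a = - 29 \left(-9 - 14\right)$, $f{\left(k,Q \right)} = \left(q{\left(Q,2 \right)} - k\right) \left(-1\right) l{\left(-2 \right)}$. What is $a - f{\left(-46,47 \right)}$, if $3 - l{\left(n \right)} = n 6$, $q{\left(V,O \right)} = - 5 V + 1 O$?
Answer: $-2138$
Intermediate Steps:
$q{\left(V,O \right)} = O - 5 V$ ($q{\left(V,O \right)} = - 5 V + O = O - 5 V$)
$l{\left(n \right)} = 3 - 6 n$ ($l{\left(n \right)} = 3 - n 6 = 3 - 6 n$)
$f{\left(k,Q \right)} = -30 + 15 k + 75 Q$ ($f{\left(k,Q \right)} = \left(\left(2 - 5 Q\right) - k\right) \left(-1\right) \left(3 - -12\right) = \left(2 - k - 5 Q\right) \left(-1\right) \left(3 + 12\right) = \left(-2 + k + 5 Q\right) 15 = -30 + 15 k + 75 Q$)
$a = 667$ ($a = \left(-29\right) \left(-23\right) = 667$)
$a - f{\left(-46,47 \right)} = 667 - \left(-30 + 15 \left(-46\right) + 75 \cdot 47\right) = 667 - \left(-30 - 690 + 3525\right) = 667 - 2805 = -2138$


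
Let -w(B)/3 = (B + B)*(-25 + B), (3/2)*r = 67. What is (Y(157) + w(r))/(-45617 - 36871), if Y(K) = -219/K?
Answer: 2483141/38851848 ≈ 0.063913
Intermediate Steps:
r = 134/3 (r = (2/3)*67 = 134/3 ≈ 44.667)
w(B) = -6*B*(-25 + B) (w(B) = -3*(B + B)*(-25 + B) = -3*2*B*(-25 + B) = -6*B*(-25 + B))
(Y(157) + w(r))/(-45617 - 36871) = (-219/157 + 6*(134/3)*(25 - 1*134/3))/(-45617 - 36871) = (-219*1/157 + 6*(134/3)*(25 - 134/3))/(-82488) = (-219/157 + 6*(134/3)*(-59/3))*(-1/82488) = (-219/157 - 15812/3)*(-1/82488) = -2483141/471*(-1/82488) = 2483141/38851848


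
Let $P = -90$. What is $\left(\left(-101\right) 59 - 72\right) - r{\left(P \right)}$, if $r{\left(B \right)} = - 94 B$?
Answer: $-14491$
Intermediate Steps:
$\left(\left(-101\right) 59 - 72\right) - r{\left(P \right)} = \left(\left(-101\right) 59 - 72\right) - \left(-94\right) \left(-90\right) = \left(-5959 - 72\right) - 8460 = -6031 - 8460 = -14491$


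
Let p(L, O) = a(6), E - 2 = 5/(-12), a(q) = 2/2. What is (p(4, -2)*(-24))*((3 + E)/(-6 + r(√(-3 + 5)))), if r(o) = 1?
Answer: 22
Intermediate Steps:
a(q) = 1 (a(q) = 2*(½) = 1)
E = 19/12 (E = 2 + 5/(-12) = 2 + 5*(-1/12) = 2 - 5/12 = 19/12 ≈ 1.5833)
p(L, O) = 1
(p(4, -2)*(-24))*((3 + E)/(-6 + r(√(-3 + 5)))) = (1*(-24))*((3 + 19/12)/(-6 + 1)) = -110/(-5) = -110*(-1)/5 = -24*(-11/12) = 22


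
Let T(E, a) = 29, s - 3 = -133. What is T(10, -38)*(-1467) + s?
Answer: -42673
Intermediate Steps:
s = -130 (s = 3 - 133 = -130)
T(10, -38)*(-1467) + s = 29*(-1467) - 130 = -42543 - 130 = -42673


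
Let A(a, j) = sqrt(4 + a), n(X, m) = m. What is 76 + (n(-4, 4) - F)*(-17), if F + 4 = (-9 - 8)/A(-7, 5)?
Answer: -60 + 289*I*sqrt(3)/3 ≈ -60.0 + 166.85*I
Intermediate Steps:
F = -4 + 17*I*sqrt(3)/3 (F = -4 + (-9 - 8)/(sqrt(4 - 7)) = -4 - 17*(-I*sqrt(3)/3) = -4 - (-17)*I*sqrt(3)/3 = -4 + 17*I*sqrt(3)/3 ≈ -4.0 + 9.815*I)
76 + (n(-4, 4) - F)*(-17) = 76 + (4 - (-4 + 17*I*sqrt(3)/3))*(-17) = 76 + (4 + (4 - 17*I*sqrt(3)/3))*(-17) = 76 + (8 - 17*I*sqrt(3)/3)*(-17) = 76 + (-136 + 289*I*sqrt(3)/3) = -60 + 289*I*sqrt(3)/3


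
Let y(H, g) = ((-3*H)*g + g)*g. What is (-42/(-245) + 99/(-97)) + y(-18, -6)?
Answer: 6719217/3395 ≈ 1979.2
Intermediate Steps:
y(H, g) = g*(g - 3*H*g) (y(H, g) = (-3*H*g + g)*g = (g - 3*H*g)*g = g*(g - 3*H*g))
(-42/(-245) + 99/(-97)) + y(-18, -6) = (-42/(-245) + 99/(-97)) + (-6)²*(1 - 3*(-18)) = (-42*(-1/245) + 99*(-1/97)) + 36*(1 + 54) = (6/35 - 99/97) + 36*55 = -2883/3395 + 1980 = 6719217/3395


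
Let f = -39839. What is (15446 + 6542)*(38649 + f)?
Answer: -26165720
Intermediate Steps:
(15446 + 6542)*(38649 + f) = (15446 + 6542)*(38649 - 39839) = 21988*(-1190) = -26165720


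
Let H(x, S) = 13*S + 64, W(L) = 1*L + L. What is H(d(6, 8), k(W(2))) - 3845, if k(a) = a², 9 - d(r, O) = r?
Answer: -3573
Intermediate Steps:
d(r, O) = 9 - r
W(L) = 2*L (W(L) = L + L = 2*L)
H(x, S) = 64 + 13*S
H(d(6, 8), k(W(2))) - 3845 = (64 + 13*(2*2)²) - 3845 = (64 + 13*4²) - 3845 = (64 + 13*16) - 3845 = (64 + 208) - 3845 = 272 - 3845 = -3573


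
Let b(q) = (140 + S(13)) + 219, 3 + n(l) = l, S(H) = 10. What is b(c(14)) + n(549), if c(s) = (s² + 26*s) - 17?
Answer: 915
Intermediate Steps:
n(l) = -3 + l
c(s) = -17 + s² + 26*s
b(q) = 369 (b(q) = (140 + 10) + 219 = 150 + 219 = 369)
b(c(14)) + n(549) = 369 + (-3 + 549) = 369 + 546 = 915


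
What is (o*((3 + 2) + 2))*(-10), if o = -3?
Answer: 210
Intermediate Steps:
(o*((3 + 2) + 2))*(-10) = -3*((3 + 2) + 2)*(-10) = -3*(5 + 2)*(-10) = -3*7*(-10) = -21*(-10) = 210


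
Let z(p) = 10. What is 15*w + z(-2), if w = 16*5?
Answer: 1210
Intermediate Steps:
w = 80
15*w + z(-2) = 15*80 + 10 = 1200 + 10 = 1210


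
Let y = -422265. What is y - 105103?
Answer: -527368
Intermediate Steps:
y - 105103 = -422265 - 105103 = -527368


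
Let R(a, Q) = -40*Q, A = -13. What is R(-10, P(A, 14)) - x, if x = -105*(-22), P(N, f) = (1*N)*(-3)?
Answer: -3870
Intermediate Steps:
P(N, f) = -3*N (P(N, f) = N*(-3) = -3*N)
x = 2310
R(-10, P(A, 14)) - x = -(-120)*(-13) - 1*2310 = -40*39 - 2310 = -1560 - 2310 = -3870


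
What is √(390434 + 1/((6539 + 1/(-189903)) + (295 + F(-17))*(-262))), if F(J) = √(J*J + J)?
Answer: √(10491607477709866 + 155407056242592*√17)/(2*√(6717913577 + 99509172*√17)) ≈ 624.85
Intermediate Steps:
F(J) = √(J + J²) (F(J) = √(J² + J) = √(J + J²))
√(390434 + 1/((6539 + 1/(-189903)) + (295 + F(-17))*(-262))) = √(390434 + 1/((6539 + 1/(-189903)) + (295 + √(-17*(1 - 17)))*(-262))) = √(390434 + 1/((6539 - 1/189903) + (295 + √(-17*(-16)))*(-262))) = √(390434 + 1/(1241775716/189903 + (295 + √272)*(-262))) = √(390434 + 1/(1241775716/189903 + (295 + 4*√17)*(-262))) = √(390434 + 1/(1241775716/189903 + (-77290 - 1048*√17))) = √(390434 + 1/(-13435827154/189903 - 1048*√17))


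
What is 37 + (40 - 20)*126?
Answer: 2557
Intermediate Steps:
37 + (40 - 20)*126 = 37 + 20*126 = 37 + 2520 = 2557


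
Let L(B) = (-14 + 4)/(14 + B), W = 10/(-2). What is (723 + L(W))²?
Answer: 42211009/81 ≈ 5.2112e+5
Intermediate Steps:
W = -5 (W = 10*(-½) = -5)
L(B) = -10/(14 + B)
(723 + L(W))² = (723 - 10/(14 - 5))² = (723 - 10/9)² = (6497/9)² = 42211009/81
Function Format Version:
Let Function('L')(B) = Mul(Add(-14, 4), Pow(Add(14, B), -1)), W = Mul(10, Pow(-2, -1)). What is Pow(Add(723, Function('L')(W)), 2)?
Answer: Rational(42211009, 81) ≈ 5.2112e+5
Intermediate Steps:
W = -5 (W = Mul(10, Rational(-1, 2)) = -5)
Function('L')(B) = Mul(-10, Pow(Add(14, B), -1))
Pow(Add(723, Function('L')(W)), 2) = Pow(Add(723, Mul(-10, Pow(Add(14, -5), -1))), 2) = Pow(Add(723, Mul(-10, Pow(9, -1))), 2) = Pow(Add(723, Mul(-10, Rational(1, 9))), 2) = Pow(Add(723, Rational(-10, 9)), 2) = Pow(Rational(6497, 9), 2) = Rational(42211009, 81)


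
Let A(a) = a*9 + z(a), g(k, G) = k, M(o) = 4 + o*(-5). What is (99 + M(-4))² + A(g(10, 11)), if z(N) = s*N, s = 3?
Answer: 15249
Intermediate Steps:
z(N) = 3*N
M(o) = 4 - 5*o
A(a) = 12*a (A(a) = a*9 + 3*a = 9*a + 3*a = 12*a)
(99 + M(-4))² + A(g(10, 11)) = (99 + (4 - 5*(-4)))² + 12*10 = (99 + (4 + 20))² + 120 = (99 + 24)² + 120 = 123² + 120 = 15129 + 120 = 15249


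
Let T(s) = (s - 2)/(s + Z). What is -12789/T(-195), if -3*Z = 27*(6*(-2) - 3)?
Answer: -767340/197 ≈ -3895.1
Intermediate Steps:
Z = 135 (Z = -9*(6*(-2) - 3) = -9*(-12 - 3) = -9*(-15) = -⅓*(-405) = 135)
T(s) = (-2 + s)/(135 + s) (T(s) = (s - 2)/(s + 135) = (-2 + s)/(135 + s))
-12789/T(-195) = -12789*(135 - 195)/(-2 - 195) = -12789/(-197/(-60)) = -12789/((-1/60*(-197))) = -12789/197/60 = -12789*60/197 = -767340/197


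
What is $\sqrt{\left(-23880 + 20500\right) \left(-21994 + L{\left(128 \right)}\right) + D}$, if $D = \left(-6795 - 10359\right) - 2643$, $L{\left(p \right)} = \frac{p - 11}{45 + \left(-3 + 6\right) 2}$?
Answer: $\frac{\sqrt{21476216807}}{17} \approx 8620.5$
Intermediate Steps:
$L{\left(p \right)} = - \frac{11}{51} + \frac{p}{51}$ ($L{\left(p \right)} = \frac{-11 + p}{45 + 3 \cdot 2} = \frac{-11 + p}{45 + 6} = \frac{-11 + p}{51} = \left(-11 + p\right) \frac{1}{51} = - \frac{11}{51} + \frac{p}{51}$)
$D = -19797$ ($D = -17154 - 2643 = -19797$)
$\sqrt{\left(-23880 + 20500\right) \left(-21994 + L{\left(128 \right)}\right) + D} = \sqrt{\left(-23880 + 20500\right) \left(-21994 + \left(- \frac{11}{51} + \frac{1}{51} \cdot 128\right)\right) - 19797} = \sqrt{- 3380 \left(-21994 + \left(- \frac{11}{51} + \frac{128}{51}\right)\right) - 19797} = \sqrt{- 3380 \left(-21994 + \frac{39}{17}\right) - 19797} = \sqrt{\left(-3380\right) \left(- \frac{373859}{17}\right) - 19797} = \sqrt{\frac{1263643420}{17} - 19797} = \sqrt{\frac{1263306871}{17}} = \frac{\sqrt{21476216807}}{17}$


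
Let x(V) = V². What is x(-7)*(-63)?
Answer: -3087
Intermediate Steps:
x(-7)*(-63) = (-7)²*(-63) = 49*(-63) = -3087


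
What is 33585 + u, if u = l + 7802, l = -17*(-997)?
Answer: 58336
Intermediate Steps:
l = 16949
u = 24751 (u = 16949 + 7802 = 24751)
33585 + u = 33585 + 24751 = 58336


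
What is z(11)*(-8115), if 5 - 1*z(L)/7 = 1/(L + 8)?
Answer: -5339670/19 ≈ -2.8104e+5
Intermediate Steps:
z(L) = 35 - 7/(8 + L) (z(L) = 35 - 7/(L + 8) = 35 - 7/(8 + L))
z(11)*(-8115) = (7*(39 + 5*11)/(8 + 11))*(-8115) = (7*(39 + 55)/19)*(-8115) = (7*(1/19)*94)*(-8115) = (658/19)*(-8115) = -5339670/19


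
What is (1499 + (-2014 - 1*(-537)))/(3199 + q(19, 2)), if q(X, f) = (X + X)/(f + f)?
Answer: 44/6417 ≈ 0.0068568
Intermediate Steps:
q(X, f) = X/f (q(X, f) = (2*X)/((2*f)) = (2*X)*(1/(2*f)) = X/f)
(1499 + (-2014 - 1*(-537)))/(3199 + q(19, 2)) = (1499 + (-2014 - 1*(-537)))/(3199 + 19/2) = (1499 + (-2014 + 537))/(3199 + 19*(1/2)) = (1499 - 1477)/(3199 + 19/2) = 22/(6417/2) = 22*(2/6417) = 44/6417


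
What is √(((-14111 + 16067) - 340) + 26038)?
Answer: √27654 ≈ 166.29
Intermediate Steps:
√(((-14111 + 16067) - 340) + 26038) = √((1956 - 340) + 26038) = √(1616 + 26038) = √27654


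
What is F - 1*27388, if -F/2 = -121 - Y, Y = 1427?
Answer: -24292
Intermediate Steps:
F = 3096 (F = -2*(-121 - 1*1427) = -2*(-121 - 1427) = -2*(-1548) = 3096)
F - 1*27388 = 3096 - 1*27388 = 3096 - 27388 = -24292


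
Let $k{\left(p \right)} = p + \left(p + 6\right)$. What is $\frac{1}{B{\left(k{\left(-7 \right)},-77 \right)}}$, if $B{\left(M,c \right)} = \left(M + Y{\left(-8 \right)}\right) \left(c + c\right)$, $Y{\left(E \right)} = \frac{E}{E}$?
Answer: $\frac{1}{1078} \approx 0.00092764$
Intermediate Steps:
$k{\left(p \right)} = 6 + 2 p$ ($k{\left(p \right)} = p + \left(6 + p\right) = 6 + 2 p$)
$Y{\left(E \right)} = 1$
$B{\left(M,c \right)} = 2 c \left(1 + M\right)$ ($B{\left(M,c \right)} = \left(M + 1\right) \left(c + c\right) = \left(1 + M\right) 2 c = 2 c \left(1 + M\right)$)
$\frac{1}{B{\left(k{\left(-7 \right)},-77 \right)}} = \frac{1}{2 \left(-77\right) \left(1 + \left(6 + 2 \left(-7\right)\right)\right)} = \frac{1}{2 \left(-77\right) \left(1 + \left(6 - 14\right)\right)} = \frac{1}{2 \left(-77\right) \left(1 - 8\right)} = \frac{1}{2 \left(-77\right) \left(-7\right)} = \frac{1}{1078}$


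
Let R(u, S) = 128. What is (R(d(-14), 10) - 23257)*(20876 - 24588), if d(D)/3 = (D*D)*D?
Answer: 85854848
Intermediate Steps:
d(D) = 3*D³ (d(D) = 3*((D*D)*D) = 3*(D²*D) = 3*D³)
(R(d(-14), 10) - 23257)*(20876 - 24588) = (128 - 23257)*(20876 - 24588) = -23129*(-3712) = 85854848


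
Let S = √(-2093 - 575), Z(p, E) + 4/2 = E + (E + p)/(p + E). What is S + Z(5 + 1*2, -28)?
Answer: -29 + 2*I*√667 ≈ -29.0 + 51.653*I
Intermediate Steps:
Z(p, E) = -1 + E (Z(p, E) = -2 + (E + (E + p)/(p + E)) = -2 + (E + (E + p)/(E + p)) = -2 + (E + 1) = -2 + (1 + E) = -1 + E)
S = 2*I*√667 (S = √(-2668) = 2*I*√667 ≈ 51.653*I)
S + Z(5 + 1*2, -28) = 2*I*√667 + (-1 - 28) = 2*I*√667 - 29 = -29 + 2*I*√667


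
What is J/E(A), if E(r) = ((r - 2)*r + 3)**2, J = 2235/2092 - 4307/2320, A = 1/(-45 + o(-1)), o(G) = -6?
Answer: -6469297873461/75840867808960 ≈ -0.085301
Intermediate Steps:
A = -1/51 (A = 1/(-45 - 6) = 1/(-51) = -1/51 ≈ -0.019608)
J = -956261/1213360 (J = 2235*(1/2092) - 4307*1/2320 = 2235/2092 - 4307/2320 = -956261/1213360 ≈ -0.78811)
E(r) = (3 + r*(-2 + r))**2 (E(r) = ((-2 + r)*r + 3)**2 = (r*(-2 + r) + 3)**2 = (3 + r*(-2 + r))**2)
J/E(A) = -956261/(1213360*(3 + (-1/51)**2 - 2*(-1/51))**2) = -956261/(1213360*(3 + 1/2601 + 2/51)**2) = -956261/(1213360*((7906/2601)**2)) = -956261/(1213360*62504836/6765201) = -956261/1213360*6765201/62504836 = -6469297873461/75840867808960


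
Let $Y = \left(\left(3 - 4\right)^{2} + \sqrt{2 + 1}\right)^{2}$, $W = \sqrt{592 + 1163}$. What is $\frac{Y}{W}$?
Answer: $\frac{\sqrt{195} \left(1 + \sqrt{3}\right)^{2}}{585} \approx 0.17817$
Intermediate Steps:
$W = 3 \sqrt{195}$ ($W = \sqrt{1755} = 3 \sqrt{195} \approx 41.893$)
$Y = \left(1 + \sqrt{3}\right)^{2}$ ($Y = \left(\left(-1\right)^{2} + \sqrt{3}\right)^{2} = \left(1 + \sqrt{3}\right)^{2} \approx 7.4641$)
$\frac{Y}{W} = \frac{\left(1 + \sqrt{3}\right)^{2}}{3 \sqrt{195}} = \left(1 + \sqrt{3}\right)^{2} \frac{\sqrt{195}}{585} = \frac{\sqrt{195} \left(1 + \sqrt{3}\right)^{2}}{585}$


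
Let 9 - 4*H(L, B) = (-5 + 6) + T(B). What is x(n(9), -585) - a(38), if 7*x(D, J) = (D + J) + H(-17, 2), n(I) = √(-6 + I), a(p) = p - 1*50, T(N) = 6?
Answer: -143/2 + √3/7 ≈ -71.253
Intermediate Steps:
a(p) = -50 + p (a(p) = p - 50 = -50 + p)
H(L, B) = ½ (H(L, B) = 9/4 - ((-5 + 6) + 6)/4 = 9/4 - (1 + 6)/4 = 9/4 - ¼*7 = 9/4 - 7/4 = ½)
x(D, J) = 1/14 + D/7 + J/7 (x(D, J) = ((D + J) + ½)/7 = (½ + D + J)/7 = 1/14 + D/7 + J/7)
x(n(9), -585) - a(38) = (1/14 + √(-6 + 9)/7 + (⅐)*(-585)) - (-50 + 38) = (1/14 + √3/7 - 585/7) - 1*(-12) = (-167/2 + √3/7) + 12 = -143/2 + √3/7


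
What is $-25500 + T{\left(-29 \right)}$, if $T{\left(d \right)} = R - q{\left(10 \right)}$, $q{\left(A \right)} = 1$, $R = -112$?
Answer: $-25613$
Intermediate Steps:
$T{\left(d \right)} = -113$ ($T{\left(d \right)} = -112 - 1 = -113$)
$-25500 + T{\left(-29 \right)} = -25500 - 113 = -25613$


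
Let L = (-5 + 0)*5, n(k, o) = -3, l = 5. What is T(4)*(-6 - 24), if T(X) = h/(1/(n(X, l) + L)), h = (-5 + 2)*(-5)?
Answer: 12600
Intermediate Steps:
h = 15 (h = -3*(-5) = 15)
L = -25 (L = -5*5 = -25)
T(X) = -420 (T(X) = 15/(1/(-3 - 25)) = 15/(1/(-28)) = 15/(-1/28) = 15*(-28) = -420)
T(4)*(-6 - 24) = -420*(-6 - 24) = -420*(-30) = 12600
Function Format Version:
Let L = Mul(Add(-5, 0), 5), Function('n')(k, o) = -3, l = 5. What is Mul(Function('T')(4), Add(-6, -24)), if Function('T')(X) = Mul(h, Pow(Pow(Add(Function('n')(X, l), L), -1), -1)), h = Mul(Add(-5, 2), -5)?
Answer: 12600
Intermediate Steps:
h = 15 (h = Mul(-3, -5) = 15)
L = -25 (L = Mul(-5, 5) = -25)
Function('T')(X) = -420 (Function('T')(X) = Mul(15, Pow(Pow(Add(-3, -25), -1), -1)) = Mul(15, Pow(Pow(-28, -1), -1)) = Mul(15, Pow(Rational(-1, 28), -1)) = Mul(15, -28) = -420)
Mul(Function('T')(4), Add(-6, -24)) = Mul(-420, Add(-6, -24)) = Mul(-420, -30) = 12600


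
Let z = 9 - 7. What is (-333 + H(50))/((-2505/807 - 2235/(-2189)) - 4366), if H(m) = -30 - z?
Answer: 214926965/2572106406 ≈ 0.083561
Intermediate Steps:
z = 2
H(m) = -32 (H(m) = -30 - 1*2 = -30 - 2 = -32)
(-333 + H(50))/((-2505/807 - 2235/(-2189)) - 4366) = (-333 - 32)/((-2505/807 - 2235/(-2189)) - 4366) = -365/((-2505*1/807 - 2235*(-1/2189)) - 4366) = -365/((-835/269 + 2235/2189) - 4366) = -365/(-1226600/588841 - 4366) = -365/(-2572106406/588841) = -365*(-588841/2572106406) = 214926965/2572106406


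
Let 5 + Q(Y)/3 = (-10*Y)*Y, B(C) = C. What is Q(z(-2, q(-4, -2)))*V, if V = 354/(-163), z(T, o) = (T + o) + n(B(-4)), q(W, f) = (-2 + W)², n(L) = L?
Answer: 9563310/163 ≈ 58671.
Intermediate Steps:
z(T, o) = -4 + T + o (z(T, o) = (T + o) - 4 = -4 + T + o)
Q(Y) = -15 - 30*Y² (Q(Y) = -15 + 3*((-10*Y)*Y) = -15 + 3*(-10*Y²) = -15 - 30*Y²)
V = -354/163 (V = 354*(-1/163) = -354/163 ≈ -2.1718)
Q(z(-2, q(-4, -2)))*V = (-15 - 30*(-4 - 2 + (-2 - 4)²)²)*(-354/163) = (-15 - 30*(-4 - 2 + (-6)²)²)*(-354/163) = (-15 - 30*(-4 - 2 + 36)²)*(-354/163) = (-15 - 30*30²)*(-354/163) = (-15 - 30*900)*(-354/163) = (-15 - 27000)*(-354/163) = -27015*(-354/163) = 9563310/163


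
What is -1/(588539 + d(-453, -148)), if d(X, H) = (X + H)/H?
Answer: -148/87104373 ≈ -1.6991e-6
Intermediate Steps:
d(X, H) = (H + X)/H
-1/(588539 + d(-453, -148)) = -1/(588539 + (-148 - 453)/(-148)) = -1/(588539 - 1/148*(-601)) = -1/(588539 + 601/148) = -1/87104373/148 = -1*148/87104373 = -148/87104373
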